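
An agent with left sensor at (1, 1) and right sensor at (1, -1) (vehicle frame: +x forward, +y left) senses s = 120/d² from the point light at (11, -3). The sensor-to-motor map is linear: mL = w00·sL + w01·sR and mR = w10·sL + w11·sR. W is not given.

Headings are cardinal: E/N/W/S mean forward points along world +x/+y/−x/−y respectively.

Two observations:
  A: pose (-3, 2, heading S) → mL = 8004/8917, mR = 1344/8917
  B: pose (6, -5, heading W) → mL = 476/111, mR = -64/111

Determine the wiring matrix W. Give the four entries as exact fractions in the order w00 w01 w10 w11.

obs A: pose=(-3,2,S) → sL=24/37, sR=120/241, mL=8004/8917, mR=1344/8917
obs B: pose=(6,-5,W) → sL=8/3, sR=120/37, mL=476/111, mR=-64/111
sensor matrix S = [[24/37, 120/241], [8/3, 120/37]]; det S = 256000/329929
solve [mL_A; mL_B] = S·[w00; w01] and [mR_A; mR_B] = S·[w10; w11]:
  w00 = 1, w01 = 1/2, w10 = 1, w11 = -1

1 1/2 1 -1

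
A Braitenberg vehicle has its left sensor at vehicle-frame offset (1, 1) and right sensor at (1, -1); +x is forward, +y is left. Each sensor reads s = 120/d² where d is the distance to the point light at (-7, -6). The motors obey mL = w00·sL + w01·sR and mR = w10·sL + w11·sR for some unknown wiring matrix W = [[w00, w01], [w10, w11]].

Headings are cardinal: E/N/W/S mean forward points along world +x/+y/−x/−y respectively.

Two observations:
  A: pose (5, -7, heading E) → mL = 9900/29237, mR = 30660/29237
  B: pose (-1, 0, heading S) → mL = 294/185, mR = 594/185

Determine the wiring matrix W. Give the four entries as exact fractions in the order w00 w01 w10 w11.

obs A: pose=(5,-7,E) → sL=120/169, sR=120/173, mL=9900/29237, mR=30660/29237
obs B: pose=(-1,0,S) → sL=60/37, sR=12/5, mL=294/185, mR=594/185
sensor matrix S = [[120/169, 120/173], [60/37, 12/5]]; det S = 626688/1081769
solve [mL_A; mL_B] = S·[w00; w01] and [mR_A; mR_B] = S·[w10; w11]:
  w00 = -1/2, w01 = 1, w10 = 1/2, w11 = 1

-1/2 1 1/2 1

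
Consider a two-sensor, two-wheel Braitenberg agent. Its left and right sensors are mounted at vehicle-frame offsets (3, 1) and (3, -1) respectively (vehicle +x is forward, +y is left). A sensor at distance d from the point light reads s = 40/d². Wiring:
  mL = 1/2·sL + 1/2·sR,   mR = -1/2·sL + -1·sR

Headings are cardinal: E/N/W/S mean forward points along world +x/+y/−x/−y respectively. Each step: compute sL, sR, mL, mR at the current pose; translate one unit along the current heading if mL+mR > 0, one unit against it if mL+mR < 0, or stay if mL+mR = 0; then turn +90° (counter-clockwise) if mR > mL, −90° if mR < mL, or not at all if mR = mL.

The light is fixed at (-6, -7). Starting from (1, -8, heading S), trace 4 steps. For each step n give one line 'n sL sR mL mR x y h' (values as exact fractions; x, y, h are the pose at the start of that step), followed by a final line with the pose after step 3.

0 1/2 10/13 33/52 -53/52 1 -8 S
1 40/17 40/17 40/17 -60/17 1 -7 W
2 20/29 4/9 148/261 -206/261 2 -7 N
3 40/121 8/25 984/3025 -1468/3025 2 -8 E
final 1 -8 S

n=0: pose=(1,-8,S); sL=1/2, sR=10/13; mL=33/52, mR=-53/52; mL+mR=-5/13 → advance -1; mR−mL=-43/26 → turn -1·90°
n=1: pose=(1,-7,W); sL=40/17, sR=40/17; mL=40/17, mR=-60/17; mL+mR=-20/17 → advance -1; mR−mL=-100/17 → turn -1·90°
n=2: pose=(2,-7,N); sL=20/29, sR=4/9; mL=148/261, mR=-206/261; mL+mR=-2/9 → advance -1; mR−mL=-118/87 → turn -1·90°
n=3: pose=(2,-8,E); sL=40/121, sR=8/25; mL=984/3025, mR=-1468/3025; mL+mR=-4/25 → advance -1; mR−mL=-2452/3025 → turn -1·90°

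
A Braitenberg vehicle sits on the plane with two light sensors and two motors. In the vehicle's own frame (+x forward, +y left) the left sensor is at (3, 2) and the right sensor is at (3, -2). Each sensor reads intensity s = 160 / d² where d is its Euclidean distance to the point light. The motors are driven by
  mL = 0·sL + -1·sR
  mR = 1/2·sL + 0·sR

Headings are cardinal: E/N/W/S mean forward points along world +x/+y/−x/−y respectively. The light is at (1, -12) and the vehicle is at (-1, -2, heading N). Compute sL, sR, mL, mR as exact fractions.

left sensor world pos  = (-3, 1); dL² = 185
right sensor world pos = (1, 1); dR² = 169
sL = 160/185 = 32/37
sR = 160/169 = 160/169
mL = 0·sL + -1·sR = -160/169
mR = 1/2·sL + 0·sR = 16/37

32/37 160/169 -160/169 16/37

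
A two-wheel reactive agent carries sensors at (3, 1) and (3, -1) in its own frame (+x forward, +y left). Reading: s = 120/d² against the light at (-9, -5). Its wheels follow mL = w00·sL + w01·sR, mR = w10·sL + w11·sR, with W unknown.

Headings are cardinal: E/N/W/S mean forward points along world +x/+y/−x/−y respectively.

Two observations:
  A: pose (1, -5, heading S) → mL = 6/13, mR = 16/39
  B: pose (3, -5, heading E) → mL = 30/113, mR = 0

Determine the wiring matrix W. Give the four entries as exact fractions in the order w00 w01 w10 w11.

1/2 0 -1 1

obs A: pose=(1,-5,S) → sL=12/13, sR=4/3, mL=6/13, mR=16/39
obs B: pose=(3,-5,E) → sL=60/113, sR=60/113, mL=30/113, mR=0
sensor matrix S = [[12/13, 4/3], [60/113, 60/113]]; det S = -320/1469
solve [mL_A; mL_B] = S·[w00; w01] and [mR_A; mR_B] = S·[w10; w11]:
  w00 = 1/2, w01 = 0, w10 = -1, w11 = 1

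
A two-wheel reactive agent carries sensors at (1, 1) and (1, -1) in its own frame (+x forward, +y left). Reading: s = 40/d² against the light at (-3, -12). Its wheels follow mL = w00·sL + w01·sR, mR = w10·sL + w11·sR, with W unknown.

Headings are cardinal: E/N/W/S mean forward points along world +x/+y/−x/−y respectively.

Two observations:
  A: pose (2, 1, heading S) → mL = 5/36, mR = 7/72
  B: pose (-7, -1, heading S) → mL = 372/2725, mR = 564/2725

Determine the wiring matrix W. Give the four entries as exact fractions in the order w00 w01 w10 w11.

obs A: pose=(2,1,S) → sL=2/9, sR=1/4, mL=5/36, mR=7/72
obs B: pose=(-7,-1,S) → sL=40/109, sR=8/25, mL=372/2725, mR=564/2725
sensor matrix S = [[2/9, 1/4], [40/109, 8/25]]; det S = -506/24525
solve [mL_A; mL_B] = S·[w00; w01] and [mR_A; mR_B] = S·[w10; w11]:
  w00 = -1/2, w01 = 1, w10 = 1, w11 = -1/2

-1/2 1 1 -1/2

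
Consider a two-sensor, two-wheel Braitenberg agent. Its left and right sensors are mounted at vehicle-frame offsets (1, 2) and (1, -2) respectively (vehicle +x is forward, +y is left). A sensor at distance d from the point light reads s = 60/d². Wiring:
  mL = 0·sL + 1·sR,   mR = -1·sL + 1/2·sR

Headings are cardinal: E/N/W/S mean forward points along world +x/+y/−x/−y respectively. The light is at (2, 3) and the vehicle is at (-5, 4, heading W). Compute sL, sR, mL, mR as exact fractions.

12/13 60/73 60/73 -486/949

left sensor world pos  = (-6, 2); dL² = 65
right sensor world pos = (-6, 6); dR² = 73
sL = 60/65 = 12/13
sR = 60/73 = 60/73
mL = 0·sL + 1·sR = 60/73
mR = -1·sL + 1/2·sR = -486/949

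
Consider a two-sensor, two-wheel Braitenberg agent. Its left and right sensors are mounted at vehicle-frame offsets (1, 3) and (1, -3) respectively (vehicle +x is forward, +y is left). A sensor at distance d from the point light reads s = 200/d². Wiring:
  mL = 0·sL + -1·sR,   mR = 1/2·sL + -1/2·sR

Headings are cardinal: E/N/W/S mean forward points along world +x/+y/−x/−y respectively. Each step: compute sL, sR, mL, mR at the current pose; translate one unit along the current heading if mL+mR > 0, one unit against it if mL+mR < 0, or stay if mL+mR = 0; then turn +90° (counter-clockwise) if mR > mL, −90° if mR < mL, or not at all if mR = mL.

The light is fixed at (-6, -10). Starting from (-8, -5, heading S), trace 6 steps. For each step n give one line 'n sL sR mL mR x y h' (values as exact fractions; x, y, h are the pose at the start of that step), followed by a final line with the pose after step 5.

0 200/17 200/41 -200/41 2400/697 -8 -5 S
1 100/41 20 -20 -360/41 -8 -4 E
2 40/17 200/49 -200/49 -720/833 -9 -4 N
3 10 5/2 -5/2 15/4 -9 -5 W
4 200/17 40/13 -40/13 960/221 -10 -5 S
5 100/29 20 -20 -240/29 -10 -6 E
final -11 -6 N

n=0: pose=(-8,-5,S); sL=200/17, sR=200/41; mL=-200/41, mR=2400/697; mL+mR=-1000/697 → advance -1; mR−mL=5800/697 → turn +1·90°
n=1: pose=(-8,-4,E); sL=100/41, sR=20; mL=-20, mR=-360/41; mL+mR=-1180/41 → advance -1; mR−mL=460/41 → turn +1·90°
n=2: pose=(-9,-4,N); sL=40/17, sR=200/49; mL=-200/49, mR=-720/833; mL+mR=-4120/833 → advance -1; mR−mL=2680/833 → turn +1·90°
n=3: pose=(-9,-5,W); sL=10, sR=5/2; mL=-5/2, mR=15/4; mL+mR=5/4 → advance +1; mR−mL=25/4 → turn +1·90°
n=4: pose=(-10,-5,S); sL=200/17, sR=40/13; mL=-40/13, mR=960/221; mL+mR=280/221 → advance +1; mR−mL=1640/221 → turn +1·90°
n=5: pose=(-10,-6,E); sL=100/29, sR=20; mL=-20, mR=-240/29; mL+mR=-820/29 → advance -1; mR−mL=340/29 → turn +1·90°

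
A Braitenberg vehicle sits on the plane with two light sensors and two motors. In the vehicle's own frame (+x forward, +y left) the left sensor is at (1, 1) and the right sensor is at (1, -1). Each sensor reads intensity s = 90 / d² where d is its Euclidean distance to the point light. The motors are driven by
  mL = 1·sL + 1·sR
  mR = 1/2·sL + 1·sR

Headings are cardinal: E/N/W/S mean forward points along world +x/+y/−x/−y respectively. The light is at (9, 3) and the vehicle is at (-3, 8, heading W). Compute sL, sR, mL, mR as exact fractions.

18/37 18/41 1404/1517 1035/1517

left sensor world pos  = (-4, 7); dL² = 185
right sensor world pos = (-4, 9); dR² = 205
sL = 90/185 = 18/37
sR = 90/205 = 18/41
mL = 1·sL + 1·sR = 1404/1517
mR = 1/2·sL + 1·sR = 1035/1517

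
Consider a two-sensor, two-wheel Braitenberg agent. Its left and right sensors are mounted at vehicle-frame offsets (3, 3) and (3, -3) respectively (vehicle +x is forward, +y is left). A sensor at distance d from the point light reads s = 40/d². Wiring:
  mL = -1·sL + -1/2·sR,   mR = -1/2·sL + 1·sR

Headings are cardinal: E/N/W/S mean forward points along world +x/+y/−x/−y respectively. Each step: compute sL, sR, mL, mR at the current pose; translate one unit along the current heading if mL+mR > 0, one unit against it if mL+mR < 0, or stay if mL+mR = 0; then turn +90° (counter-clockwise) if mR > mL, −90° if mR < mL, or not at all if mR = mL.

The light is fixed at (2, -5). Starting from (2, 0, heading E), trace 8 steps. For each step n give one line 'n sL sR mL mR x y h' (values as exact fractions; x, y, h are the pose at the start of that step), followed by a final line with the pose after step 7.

0 40/73 40/13 -1980/949 2660/949 2 0 E
1 10/17 1/2 -57/68 7/34 3 0 N
2 8 40/53 -444/53 -172/53 3 -1 W
3 20/13 20 -150/13 250/13 4 -1 S
4 40/61 8/5 -444/305 388/305 4 -2 E
5 1 10/13 -18/13 7/26 3 -2 N
6 8 40/29 -252/29 -76/29 3 -3 W
7 20/13 20 -150/13 250/13 4 -3 S
final 4 -4 E

n=0: pose=(2,0,E); sL=40/73, sR=40/13; mL=-1980/949, mR=2660/949; mL+mR=680/949 → advance +1; mR−mL=4640/949 → turn +1·90°
n=1: pose=(3,0,N); sL=10/17, sR=1/2; mL=-57/68, mR=7/34; mL+mR=-43/68 → advance -1; mR−mL=71/68 → turn +1·90°
n=2: pose=(3,-1,W); sL=8, sR=40/53; mL=-444/53, mR=-172/53; mL+mR=-616/53 → advance -1; mR−mL=272/53 → turn +1·90°
n=3: pose=(4,-1,S); sL=20/13, sR=20; mL=-150/13, mR=250/13; mL+mR=100/13 → advance +1; mR−mL=400/13 → turn +1·90°
n=4: pose=(4,-2,E); sL=40/61, sR=8/5; mL=-444/305, mR=388/305; mL+mR=-56/305 → advance -1; mR−mL=832/305 → turn +1·90°
n=5: pose=(3,-2,N); sL=1, sR=10/13; mL=-18/13, mR=7/26; mL+mR=-29/26 → advance -1; mR−mL=43/26 → turn +1·90°
n=6: pose=(3,-3,W); sL=8, sR=40/29; mL=-252/29, mR=-76/29; mL+mR=-328/29 → advance -1; mR−mL=176/29 → turn +1·90°
n=7: pose=(4,-3,S); sL=20/13, sR=20; mL=-150/13, mR=250/13; mL+mR=100/13 → advance +1; mR−mL=400/13 → turn +1·90°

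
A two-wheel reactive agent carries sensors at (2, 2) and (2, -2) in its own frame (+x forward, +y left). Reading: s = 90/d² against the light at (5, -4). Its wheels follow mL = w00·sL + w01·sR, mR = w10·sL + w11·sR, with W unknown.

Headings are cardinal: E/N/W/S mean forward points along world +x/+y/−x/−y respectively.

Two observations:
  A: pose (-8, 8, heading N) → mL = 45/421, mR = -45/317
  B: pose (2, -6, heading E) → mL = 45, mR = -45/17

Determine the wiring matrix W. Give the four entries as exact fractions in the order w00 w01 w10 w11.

1/2 0 0 -1/2

obs A: pose=(-8,8,N) → sL=90/421, sR=90/317, mL=45/421, mR=-45/317
obs B: pose=(2,-6,E) → sL=90, sR=90/17, mL=45, mR=-45/17
sensor matrix S = [[90/421, 90/317], [90, 90/17]]; det S = -55404000/2268769
solve [mL_A; mL_B] = S·[w00; w01] and [mR_A; mR_B] = S·[w10; w11]:
  w00 = 1/2, w01 = 0, w10 = 0, w11 = -1/2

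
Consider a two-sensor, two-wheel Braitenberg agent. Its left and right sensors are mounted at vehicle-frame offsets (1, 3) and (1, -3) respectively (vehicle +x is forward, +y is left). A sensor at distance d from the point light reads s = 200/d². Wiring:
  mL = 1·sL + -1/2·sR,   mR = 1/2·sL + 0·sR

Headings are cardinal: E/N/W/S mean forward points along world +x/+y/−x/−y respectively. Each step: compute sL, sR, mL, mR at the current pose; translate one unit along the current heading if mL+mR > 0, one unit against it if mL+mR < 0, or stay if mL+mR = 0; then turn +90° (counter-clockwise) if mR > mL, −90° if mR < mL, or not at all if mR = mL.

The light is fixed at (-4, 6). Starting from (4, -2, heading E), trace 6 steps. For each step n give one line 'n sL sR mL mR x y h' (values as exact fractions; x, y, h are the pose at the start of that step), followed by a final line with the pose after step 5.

n=0: pose=(4,-2,E); sL=100/53, sR=100/101; mL=7450/5353, mR=50/53; mL+mR=12500/5353 → advance +1; mR−mL=-2400/5353 → turn -1·90°
n=1: pose=(5,-2,S); sL=8/9, sR=200/117; mL=4/117, mR=4/9; mL+mR=56/117 → advance +1; mR−mL=16/39 → turn +1·90°
n=2: pose=(5,-3,E); sL=25/17, sR=50/61; mL=1100/1037, mR=25/34; mL+mR=3725/2074 → advance +1; mR−mL=-675/2074 → turn -1·90°
n=3: pose=(6,-3,S); sL=200/269, sR=200/149; mL=2900/40081, mR=100/269; mL+mR=17800/40081 → advance +1; mR−mL=12000/40081 → turn +1·90°
n=4: pose=(6,-4,E); sL=20/17, sR=20/29; mL=410/493, mR=10/17; mL+mR=700/493 → advance +1; mR−mL=-120/493 → turn -1·90°
n=5: pose=(7,-4,S); sL=200/317, sR=40/37; mL=1060/11729, mR=100/317; mL+mR=4760/11729 → advance +1; mR−mL=2640/11729 → turn +1·90°

0 100/53 100/101 7450/5353 50/53 4 -2 E
1 8/9 200/117 4/117 4/9 5 -2 S
2 25/17 50/61 1100/1037 25/34 5 -3 E
3 200/269 200/149 2900/40081 100/269 6 -3 S
4 20/17 20/29 410/493 10/17 6 -4 E
5 200/317 40/37 1060/11729 100/317 7 -4 S
final 7 -5 E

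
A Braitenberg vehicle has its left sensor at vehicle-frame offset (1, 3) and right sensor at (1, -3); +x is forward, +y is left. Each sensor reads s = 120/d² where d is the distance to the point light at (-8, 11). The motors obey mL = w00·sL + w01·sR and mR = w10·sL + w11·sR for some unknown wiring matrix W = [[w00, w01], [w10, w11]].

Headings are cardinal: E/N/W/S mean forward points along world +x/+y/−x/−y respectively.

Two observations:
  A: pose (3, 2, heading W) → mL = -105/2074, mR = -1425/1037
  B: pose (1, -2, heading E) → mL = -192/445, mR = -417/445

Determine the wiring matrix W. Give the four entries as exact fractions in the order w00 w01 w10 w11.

obs A: pose=(3,2,W) → sL=30/61, sR=15/17, mL=-105/2074, mR=-1425/1037
obs B: pose=(1,-2,E) → sL=3/5, sR=30/89, mL=-192/445, mR=-417/445
sensor matrix S = [[30/61, 15/17], [3/5, 30/89]]; det S = -33561/92293
solve [mL_A; mL_B] = S·[w00; w01] and [mR_A; mR_B] = S·[w10; w11]:
  w00 = -1, w01 = 1/2, w10 = -1, w11 = -1

-1 1/2 -1 -1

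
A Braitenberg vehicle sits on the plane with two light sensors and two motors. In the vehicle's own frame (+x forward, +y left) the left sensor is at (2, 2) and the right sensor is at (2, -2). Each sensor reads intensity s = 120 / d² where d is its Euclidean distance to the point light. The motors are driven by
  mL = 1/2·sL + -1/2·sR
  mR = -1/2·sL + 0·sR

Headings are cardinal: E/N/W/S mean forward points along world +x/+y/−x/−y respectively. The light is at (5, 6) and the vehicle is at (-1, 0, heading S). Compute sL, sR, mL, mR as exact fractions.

3/2 15/16 9/32 -3/4

left sensor world pos  = (1, -2); dL² = 80
right sensor world pos = (-3, -2); dR² = 128
sL = 120/80 = 3/2
sR = 120/128 = 15/16
mL = 1/2·sL + -1/2·sR = 9/32
mR = -1/2·sL + 0·sR = -3/4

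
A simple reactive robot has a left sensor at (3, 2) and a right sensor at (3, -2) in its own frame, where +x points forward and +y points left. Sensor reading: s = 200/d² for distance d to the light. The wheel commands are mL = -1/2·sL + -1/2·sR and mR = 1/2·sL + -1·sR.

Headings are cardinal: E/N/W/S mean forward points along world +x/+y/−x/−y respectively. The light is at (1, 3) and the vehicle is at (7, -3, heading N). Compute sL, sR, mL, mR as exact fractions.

left sensor world pos  = (5, 0); dL² = 25
right sensor world pos = (9, 0); dR² = 73
sL = 200/25 = 8
sR = 200/73 = 200/73
mL = -1/2·sL + -1/2·sR = -392/73
mR = 1/2·sL + -1·sR = 92/73

8 200/73 -392/73 92/73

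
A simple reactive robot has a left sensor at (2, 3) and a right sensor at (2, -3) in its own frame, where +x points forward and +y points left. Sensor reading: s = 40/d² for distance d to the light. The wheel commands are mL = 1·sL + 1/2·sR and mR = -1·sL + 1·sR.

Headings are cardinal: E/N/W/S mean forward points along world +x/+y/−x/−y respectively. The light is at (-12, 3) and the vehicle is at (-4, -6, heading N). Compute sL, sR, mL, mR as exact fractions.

left sensor world pos  = (-7, -4); dL² = 74
right sensor world pos = (-1, -4); dR² = 170
sL = 40/74 = 20/37
sR = 40/170 = 4/17
mL = 1·sL + 1/2·sR = 414/629
mR = -1·sL + 1·sR = -192/629

20/37 4/17 414/629 -192/629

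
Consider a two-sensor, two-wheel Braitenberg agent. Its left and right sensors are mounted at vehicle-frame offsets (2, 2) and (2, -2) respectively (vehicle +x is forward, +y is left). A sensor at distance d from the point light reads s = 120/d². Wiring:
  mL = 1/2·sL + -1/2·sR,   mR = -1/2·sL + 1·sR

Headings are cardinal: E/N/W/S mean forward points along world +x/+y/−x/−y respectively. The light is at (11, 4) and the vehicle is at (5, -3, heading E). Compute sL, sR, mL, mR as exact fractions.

left sensor world pos  = (7, -1); dL² = 41
right sensor world pos = (7, -5); dR² = 97
sL = 120/41 = 120/41
sR = 120/97 = 120/97
mL = 1/2·sL + -1/2·sR = 3360/3977
mR = -1/2·sL + 1·sR = -900/3977

120/41 120/97 3360/3977 -900/3977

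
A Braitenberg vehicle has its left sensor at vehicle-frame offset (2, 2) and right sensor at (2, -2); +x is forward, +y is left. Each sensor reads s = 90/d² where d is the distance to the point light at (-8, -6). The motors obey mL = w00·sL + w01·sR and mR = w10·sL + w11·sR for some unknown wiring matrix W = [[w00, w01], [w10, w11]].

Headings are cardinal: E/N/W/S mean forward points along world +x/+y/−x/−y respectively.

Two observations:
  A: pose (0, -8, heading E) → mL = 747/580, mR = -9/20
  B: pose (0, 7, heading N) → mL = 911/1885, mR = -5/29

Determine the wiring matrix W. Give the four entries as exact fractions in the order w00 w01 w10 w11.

obs A: pose=(0,-8,E) → sL=9/10, sR=45/58, mL=747/580, mR=-9/20
obs B: pose=(0,7,N) → sL=10/29, sR=18/65, mL=911/1885, mR=-5/29
sensor matrix S = [[9/10, 45/58], [10/29, 18/65]]; det S = -5004/273325
solve [mL_A; mL_B] = S·[w00; w01] and [mR_A; mR_B] = S·[w10; w11]:
  w00 = 1, w01 = 1/2, w10 = -1/2, w11 = 0

1 1/2 -1/2 0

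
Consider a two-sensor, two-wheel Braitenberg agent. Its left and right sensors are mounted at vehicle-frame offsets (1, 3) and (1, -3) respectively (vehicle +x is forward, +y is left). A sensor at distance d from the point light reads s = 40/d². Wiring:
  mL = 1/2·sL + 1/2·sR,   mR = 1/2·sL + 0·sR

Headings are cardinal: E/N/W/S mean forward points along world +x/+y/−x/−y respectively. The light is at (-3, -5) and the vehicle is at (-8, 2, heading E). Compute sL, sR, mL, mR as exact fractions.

left sensor world pos  = (-7, 5); dL² = 116
right sensor world pos = (-7, -1); dR² = 32
sL = 40/116 = 10/29
sR = 40/32 = 5/4
mL = 1/2·sL + 1/2·sR = 185/232
mR = 1/2·sL + 0·sR = 5/29

10/29 5/4 185/232 5/29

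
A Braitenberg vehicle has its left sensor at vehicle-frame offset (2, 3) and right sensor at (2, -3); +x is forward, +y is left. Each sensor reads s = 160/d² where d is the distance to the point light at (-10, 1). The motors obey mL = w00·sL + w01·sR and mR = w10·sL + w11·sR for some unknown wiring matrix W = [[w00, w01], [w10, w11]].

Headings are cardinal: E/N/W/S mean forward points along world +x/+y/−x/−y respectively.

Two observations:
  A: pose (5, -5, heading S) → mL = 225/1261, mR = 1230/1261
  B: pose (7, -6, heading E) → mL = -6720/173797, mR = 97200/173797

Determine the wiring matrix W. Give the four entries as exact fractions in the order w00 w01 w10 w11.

-1/2 1/2 1/2 1

obs A: pose=(5,-5,S) → sL=40/97, sR=10/13, mL=225/1261, mR=1230/1261
obs B: pose=(7,-6,E) → sL=160/377, sR=160/461, mL=-6720/173797, mR=97200/173797
sensor matrix S = [[40/97, 10/13], [160/377, 160/461]]; det S = -40180800/219158017
solve [mL_A; mL_B] = S·[w00; w01] and [mR_A; mR_B] = S·[w10; w11]:
  w00 = -1/2, w01 = 1/2, w10 = 1/2, w11 = 1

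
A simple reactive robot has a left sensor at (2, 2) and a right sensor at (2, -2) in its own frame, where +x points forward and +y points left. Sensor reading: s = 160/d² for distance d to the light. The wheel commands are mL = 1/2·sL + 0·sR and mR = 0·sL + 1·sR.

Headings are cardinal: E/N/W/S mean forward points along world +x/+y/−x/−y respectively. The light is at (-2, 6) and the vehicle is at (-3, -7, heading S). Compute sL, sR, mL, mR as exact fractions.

left sensor world pos  = (-1, -9); dL² = 226
right sensor world pos = (-5, -9); dR² = 234
sL = 160/226 = 80/113
sR = 160/234 = 80/117
mL = 1/2·sL + 0·sR = 40/113
mR = 0·sL + 1·sR = 80/117

80/113 80/117 40/113 80/117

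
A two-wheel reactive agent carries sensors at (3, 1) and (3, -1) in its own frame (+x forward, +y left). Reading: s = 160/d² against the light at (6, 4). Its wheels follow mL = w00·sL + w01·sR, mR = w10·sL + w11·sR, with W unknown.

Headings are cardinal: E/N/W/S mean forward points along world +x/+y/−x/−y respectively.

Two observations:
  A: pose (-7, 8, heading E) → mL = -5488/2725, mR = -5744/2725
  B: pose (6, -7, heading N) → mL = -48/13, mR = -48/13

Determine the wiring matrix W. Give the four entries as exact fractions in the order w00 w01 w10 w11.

-1 -1/2 -1/2 -1

obs A: pose=(-7,8,E) → sL=32/25, sR=160/109, mL=-5488/2725, mR=-5744/2725
obs B: pose=(6,-7,N) → sL=32/13, sR=32/13, mL=-48/13, mR=-48/13
sensor matrix S = [[32/25, 160/109], [32/13, 32/13]]; det S = -16384/35425
solve [mL_A; mL_B] = S·[w00; w01] and [mR_A; mR_B] = S·[w10; w11]:
  w00 = -1, w01 = -1/2, w10 = -1/2, w11 = -1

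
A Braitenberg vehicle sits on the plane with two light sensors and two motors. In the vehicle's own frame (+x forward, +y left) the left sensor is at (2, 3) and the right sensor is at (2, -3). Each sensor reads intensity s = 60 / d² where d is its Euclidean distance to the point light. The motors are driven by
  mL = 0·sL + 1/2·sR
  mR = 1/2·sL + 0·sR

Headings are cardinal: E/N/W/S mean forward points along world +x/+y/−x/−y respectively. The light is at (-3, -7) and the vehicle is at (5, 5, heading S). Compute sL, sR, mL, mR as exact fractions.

60/221 12/25 6/25 30/221

left sensor world pos  = (8, 3); dL² = 221
right sensor world pos = (2, 3); dR² = 125
sL = 60/221 = 60/221
sR = 60/125 = 12/25
mL = 0·sL + 1/2·sR = 6/25
mR = 1/2·sL + 0·sR = 30/221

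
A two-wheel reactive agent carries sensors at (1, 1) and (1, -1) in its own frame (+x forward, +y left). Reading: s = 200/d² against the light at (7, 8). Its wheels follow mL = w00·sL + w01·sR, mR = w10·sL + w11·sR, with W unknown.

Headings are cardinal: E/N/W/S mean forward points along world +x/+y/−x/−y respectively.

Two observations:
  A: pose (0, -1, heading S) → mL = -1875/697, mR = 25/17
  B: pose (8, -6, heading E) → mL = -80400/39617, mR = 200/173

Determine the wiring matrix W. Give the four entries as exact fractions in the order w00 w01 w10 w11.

-1 -1 1 0

obs A: pose=(0,-1,S) → sL=25/17, sR=50/41, mL=-1875/697, mR=25/17
obs B: pose=(8,-6,E) → sL=200/173, sR=200/229, mL=-80400/39617, mR=200/173
sensor matrix S = [[25/17, 50/41], [200/173, 200/229]]; det S = -3465000/27613049
solve [mL_A; mL_B] = S·[w00; w01] and [mR_A; mR_B] = S·[w10; w11]:
  w00 = -1, w01 = -1, w10 = 1, w11 = 0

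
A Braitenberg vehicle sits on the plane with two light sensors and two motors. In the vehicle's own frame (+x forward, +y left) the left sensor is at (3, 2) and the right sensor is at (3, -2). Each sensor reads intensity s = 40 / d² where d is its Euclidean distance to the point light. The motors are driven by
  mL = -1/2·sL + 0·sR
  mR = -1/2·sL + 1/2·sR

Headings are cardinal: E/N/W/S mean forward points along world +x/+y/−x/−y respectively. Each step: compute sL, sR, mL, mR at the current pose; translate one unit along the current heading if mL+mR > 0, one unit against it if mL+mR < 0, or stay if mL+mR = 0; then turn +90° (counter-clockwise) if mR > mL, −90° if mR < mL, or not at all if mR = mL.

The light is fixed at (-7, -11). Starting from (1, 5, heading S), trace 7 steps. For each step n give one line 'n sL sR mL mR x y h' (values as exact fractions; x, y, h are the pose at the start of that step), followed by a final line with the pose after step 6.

0 40/269 8/41 -20/269 256/11029 1 5 S
1 20/241 20/173 -10/241 680/41693 1 6 E
2 8/85 40/481 -4/85 -224/40885 0 6 N
3 10/53 2/17 -5/53 -32/901 0 5 W
4 40/269 8/41 -20/269 256/11029 1 5 S
5 20/241 20/173 -10/241 680/41693 1 6 E
6 8/85 40/481 -4/85 -224/40885 0 6 N
final 0 5 W

n=0: pose=(1,5,S); sL=40/269, sR=8/41; mL=-20/269, mR=256/11029; mL+mR=-564/11029 → advance -1; mR−mL=4/41 → turn +1·90°
n=1: pose=(1,6,E); sL=20/241, sR=20/173; mL=-10/241, mR=680/41693; mL+mR=-1050/41693 → advance -1; mR−mL=10/173 → turn +1·90°
n=2: pose=(0,6,N); sL=8/85, sR=40/481; mL=-4/85, mR=-224/40885; mL+mR=-2148/40885 → advance -1; mR−mL=20/481 → turn +1·90°
n=3: pose=(0,5,W); sL=10/53, sR=2/17; mL=-5/53, mR=-32/901; mL+mR=-117/901 → advance -1; mR−mL=1/17 → turn +1·90°
n=4: pose=(1,5,S); sL=40/269, sR=8/41; mL=-20/269, mR=256/11029; mL+mR=-564/11029 → advance -1; mR−mL=4/41 → turn +1·90°
n=5: pose=(1,6,E); sL=20/241, sR=20/173; mL=-10/241, mR=680/41693; mL+mR=-1050/41693 → advance -1; mR−mL=10/173 → turn +1·90°
n=6: pose=(0,6,N); sL=8/85, sR=40/481; mL=-4/85, mR=-224/40885; mL+mR=-2148/40885 → advance -1; mR−mL=20/481 → turn +1·90°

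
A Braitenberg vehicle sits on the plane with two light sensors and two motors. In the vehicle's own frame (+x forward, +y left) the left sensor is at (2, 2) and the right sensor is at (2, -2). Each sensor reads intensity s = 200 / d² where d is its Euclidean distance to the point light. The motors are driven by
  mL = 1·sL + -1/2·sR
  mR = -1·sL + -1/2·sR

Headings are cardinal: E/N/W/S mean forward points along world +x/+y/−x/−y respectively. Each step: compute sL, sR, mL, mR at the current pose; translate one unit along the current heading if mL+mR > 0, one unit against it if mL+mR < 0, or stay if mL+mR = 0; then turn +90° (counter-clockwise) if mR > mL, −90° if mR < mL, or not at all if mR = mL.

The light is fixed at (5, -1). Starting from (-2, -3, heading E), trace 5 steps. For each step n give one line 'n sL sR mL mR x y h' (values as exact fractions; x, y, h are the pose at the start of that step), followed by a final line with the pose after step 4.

0 8 200/41 228/41 -428/41 -2 -3 E
1 50/13 50/29 1125/377 -1775/377 -3 -3 S
2 200/109 200/101 9300/11009 -31100/11009 -3 -2 W
3 100/41 100/13 -750/533 -3350/533 -2 -2 N
4 8 200/41 228/41 -428/41 -2 -3 E
final -3 -3 S

n=0: pose=(-2,-3,E); sL=8, sR=200/41; mL=228/41, mR=-428/41; mL+mR=-200/41 → advance -1; mR−mL=-16 → turn -1·90°
n=1: pose=(-3,-3,S); sL=50/13, sR=50/29; mL=1125/377, mR=-1775/377; mL+mR=-50/29 → advance -1; mR−mL=-100/13 → turn -1·90°
n=2: pose=(-3,-2,W); sL=200/109, sR=200/101; mL=9300/11009, mR=-31100/11009; mL+mR=-200/101 → advance -1; mR−mL=-400/109 → turn -1·90°
n=3: pose=(-2,-2,N); sL=100/41, sR=100/13; mL=-750/533, mR=-3350/533; mL+mR=-100/13 → advance -1; mR−mL=-200/41 → turn -1·90°
n=4: pose=(-2,-3,E); sL=8, sR=200/41; mL=228/41, mR=-428/41; mL+mR=-200/41 → advance -1; mR−mL=-16 → turn -1·90°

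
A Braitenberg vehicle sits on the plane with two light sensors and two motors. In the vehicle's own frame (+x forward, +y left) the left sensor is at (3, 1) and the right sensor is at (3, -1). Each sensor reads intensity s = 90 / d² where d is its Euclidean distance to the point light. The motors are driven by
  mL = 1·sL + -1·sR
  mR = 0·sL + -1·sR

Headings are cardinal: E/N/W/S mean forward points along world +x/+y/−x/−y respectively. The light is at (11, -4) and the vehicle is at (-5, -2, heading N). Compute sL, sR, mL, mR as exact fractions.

45/157 9/25 -288/3925 -9/25

left sensor world pos  = (-6, 1); dL² = 314
right sensor world pos = (-4, 1); dR² = 250
sL = 90/314 = 45/157
sR = 90/250 = 9/25
mL = 1·sL + -1·sR = -288/3925
mR = 0·sL + -1·sR = -9/25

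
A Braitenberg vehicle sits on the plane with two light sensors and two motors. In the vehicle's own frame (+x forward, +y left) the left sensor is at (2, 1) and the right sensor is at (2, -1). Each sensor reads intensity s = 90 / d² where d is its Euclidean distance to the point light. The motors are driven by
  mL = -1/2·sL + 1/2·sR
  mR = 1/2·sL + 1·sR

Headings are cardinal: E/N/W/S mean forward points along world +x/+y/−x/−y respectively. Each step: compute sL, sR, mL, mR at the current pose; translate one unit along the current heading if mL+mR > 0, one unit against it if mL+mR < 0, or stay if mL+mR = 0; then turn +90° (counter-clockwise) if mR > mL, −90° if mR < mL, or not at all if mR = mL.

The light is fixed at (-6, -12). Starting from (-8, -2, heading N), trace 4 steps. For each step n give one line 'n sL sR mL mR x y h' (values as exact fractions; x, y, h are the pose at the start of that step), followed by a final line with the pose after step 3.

n=0: pose=(-8,-2,N); sL=10/17, sR=18/29; mL=8/493, mR=451/493; mL+mR=27/29 → advance +1; mR−mL=443/493 → turn +1·90°
n=1: pose=(-8,-1,W); sL=45/58, sR=9/16; mL=-99/928, mR=441/464; mL+mR=27/32 → advance +1; mR−mL=981/928 → turn +1·90°
n=2: pose=(-9,-1,S); sL=18/17, sR=90/97; mL=-108/1649, mR=2403/1649; mL+mR=135/97 → advance +1; mR−mL=2511/1649 → turn +1·90°
n=3: pose=(-9,-2,E); sL=45/61, sR=45/41; mL=450/2501, mR=7335/5002; mL+mR=135/82 → advance +1; mR−mL=6435/5002 → turn +1·90°

0 10/17 18/29 8/493 451/493 -8 -2 N
1 45/58 9/16 -99/928 441/464 -8 -1 W
2 18/17 90/97 -108/1649 2403/1649 -9 -1 S
3 45/61 45/41 450/2501 7335/5002 -9 -2 E
final -8 -2 N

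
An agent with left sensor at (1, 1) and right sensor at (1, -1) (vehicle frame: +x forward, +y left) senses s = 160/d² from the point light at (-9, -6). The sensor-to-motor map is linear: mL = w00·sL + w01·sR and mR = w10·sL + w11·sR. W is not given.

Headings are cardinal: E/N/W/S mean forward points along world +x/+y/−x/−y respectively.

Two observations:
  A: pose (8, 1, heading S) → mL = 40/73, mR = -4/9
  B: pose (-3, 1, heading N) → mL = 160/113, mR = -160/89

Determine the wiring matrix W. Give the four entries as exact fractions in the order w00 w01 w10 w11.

0 1 -1 0

obs A: pose=(8,1,S) → sL=4/9, sR=40/73, mL=40/73, mR=-4/9
obs B: pose=(-3,1,N) → sL=160/89, sR=160/113, mL=160/113, mR=-160/89
sensor matrix S = [[4/9, 40/73], [160/89, 160/113]]; det S = -2350720/6607449
solve [mL_A; mL_B] = S·[w00; w01] and [mR_A; mR_B] = S·[w10; w11]:
  w00 = 0, w01 = 1, w10 = -1, w11 = 0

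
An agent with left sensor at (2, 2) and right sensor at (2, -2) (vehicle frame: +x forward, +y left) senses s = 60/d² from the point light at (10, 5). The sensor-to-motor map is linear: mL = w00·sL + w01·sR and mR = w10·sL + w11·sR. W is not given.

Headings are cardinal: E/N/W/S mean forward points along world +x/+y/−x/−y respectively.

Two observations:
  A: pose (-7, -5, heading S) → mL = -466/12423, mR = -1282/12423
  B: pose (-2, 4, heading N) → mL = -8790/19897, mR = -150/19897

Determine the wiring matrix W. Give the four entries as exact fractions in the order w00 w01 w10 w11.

1/2 -1 -1 1/2

obs A: pose=(-7,-5,S) → sL=20/123, sR=12/101, mL=-466/12423, mR=-1282/12423
obs B: pose=(-2,4,N) → sL=60/197, sR=60/101, mL=-8790/19897, mR=-150/19897
sensor matrix S = [[20/123, 12/101], [60/197, 60/101]]; det S = 49280/815777
solve [mL_A; mL_B] = S·[w00; w01] and [mR_A; mR_B] = S·[w10; w11]:
  w00 = 1/2, w01 = -1, w10 = -1, w11 = 1/2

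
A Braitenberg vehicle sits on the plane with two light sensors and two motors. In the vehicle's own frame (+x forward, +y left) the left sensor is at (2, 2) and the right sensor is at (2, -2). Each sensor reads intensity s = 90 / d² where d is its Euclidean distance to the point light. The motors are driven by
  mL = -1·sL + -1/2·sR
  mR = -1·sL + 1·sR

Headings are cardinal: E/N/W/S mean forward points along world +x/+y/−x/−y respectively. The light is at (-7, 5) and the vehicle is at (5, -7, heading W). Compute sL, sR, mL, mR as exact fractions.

left sensor world pos  = (3, -9); dL² = 296
right sensor world pos = (3, -5); dR² = 200
sL = 90/296 = 45/148
sR = 90/200 = 9/20
mL = -1·sL + -1/2·sR = -783/1480
mR = -1·sL + 1·sR = 27/185

45/148 9/20 -783/1480 27/185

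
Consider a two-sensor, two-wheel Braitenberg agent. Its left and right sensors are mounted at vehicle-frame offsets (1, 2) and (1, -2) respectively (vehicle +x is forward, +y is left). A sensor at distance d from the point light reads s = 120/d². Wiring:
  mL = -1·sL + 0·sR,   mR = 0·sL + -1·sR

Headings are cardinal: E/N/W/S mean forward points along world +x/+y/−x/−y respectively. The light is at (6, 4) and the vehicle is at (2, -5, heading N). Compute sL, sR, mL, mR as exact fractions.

left sensor world pos  = (0, -4); dL² = 100
right sensor world pos = (4, -4); dR² = 68
sL = 120/100 = 6/5
sR = 120/68 = 30/17
mL = -1·sL + 0·sR = -6/5
mR = 0·sL + -1·sR = -30/17

6/5 30/17 -6/5 -30/17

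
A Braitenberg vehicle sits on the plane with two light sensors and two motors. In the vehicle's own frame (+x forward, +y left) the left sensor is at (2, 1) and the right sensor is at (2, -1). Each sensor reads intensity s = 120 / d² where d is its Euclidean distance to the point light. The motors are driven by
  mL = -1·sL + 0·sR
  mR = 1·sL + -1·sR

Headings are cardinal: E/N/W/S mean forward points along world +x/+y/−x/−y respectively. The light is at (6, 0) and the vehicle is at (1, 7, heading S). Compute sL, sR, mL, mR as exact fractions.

120/41 120/61 -120/41 2400/2501

left sensor world pos  = (2, 5); dL² = 41
right sensor world pos = (0, 5); dR² = 61
sL = 120/41 = 120/41
sR = 120/61 = 120/61
mL = -1·sL + 0·sR = -120/41
mR = 1·sL + -1·sR = 2400/2501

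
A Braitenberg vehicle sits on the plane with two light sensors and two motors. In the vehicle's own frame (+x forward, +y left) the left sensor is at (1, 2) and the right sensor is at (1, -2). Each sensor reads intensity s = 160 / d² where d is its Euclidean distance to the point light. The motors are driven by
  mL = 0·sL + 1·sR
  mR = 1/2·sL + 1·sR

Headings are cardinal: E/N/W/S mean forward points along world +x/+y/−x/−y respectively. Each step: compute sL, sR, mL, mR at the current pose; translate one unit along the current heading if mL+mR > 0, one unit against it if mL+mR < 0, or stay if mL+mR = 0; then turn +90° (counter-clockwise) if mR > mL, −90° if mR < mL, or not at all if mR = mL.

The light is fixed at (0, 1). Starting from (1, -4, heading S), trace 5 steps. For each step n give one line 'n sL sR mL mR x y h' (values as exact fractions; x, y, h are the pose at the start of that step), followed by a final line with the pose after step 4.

0 32/9 160/37 160/37 2032/333 1 -4 S
1 8 40/17 40/17 108/17 1 -5 E
2 32/5 160/41 160/41 1456/205 2 -5 N
3 16/5 16 16 88/5 2 -4 W
4 32/9 160/37 160/37 2032/333 1 -4 S
final 1 -5 E

n=0: pose=(1,-4,S); sL=32/9, sR=160/37; mL=160/37, mR=2032/333; mL+mR=3472/333 → advance +1; mR−mL=16/9 → turn +1·90°
n=1: pose=(1,-5,E); sL=8, sR=40/17; mL=40/17, mR=108/17; mL+mR=148/17 → advance +1; mR−mL=4 → turn +1·90°
n=2: pose=(2,-5,N); sL=32/5, sR=160/41; mL=160/41, mR=1456/205; mL+mR=2256/205 → advance +1; mR−mL=16/5 → turn +1·90°
n=3: pose=(2,-4,W); sL=16/5, sR=16; mL=16, mR=88/5; mL+mR=168/5 → advance +1; mR−mL=8/5 → turn +1·90°
n=4: pose=(1,-4,S); sL=32/9, sR=160/37; mL=160/37, mR=2032/333; mL+mR=3472/333 → advance +1; mR−mL=16/9 → turn +1·90°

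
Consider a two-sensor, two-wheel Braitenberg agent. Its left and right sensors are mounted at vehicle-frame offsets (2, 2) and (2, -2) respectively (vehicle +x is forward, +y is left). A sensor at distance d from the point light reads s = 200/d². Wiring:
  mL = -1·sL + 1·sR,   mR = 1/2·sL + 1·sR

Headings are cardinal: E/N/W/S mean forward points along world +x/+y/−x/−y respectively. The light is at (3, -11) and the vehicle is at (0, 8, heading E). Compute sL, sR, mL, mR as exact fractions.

100/221 20/29 1520/6409 5870/6409

left sensor world pos  = (2, 10); dL² = 442
right sensor world pos = (2, 6); dR² = 290
sL = 200/442 = 100/221
sR = 200/290 = 20/29
mL = -1·sL + 1·sR = 1520/6409
mR = 1/2·sL + 1·sR = 5870/6409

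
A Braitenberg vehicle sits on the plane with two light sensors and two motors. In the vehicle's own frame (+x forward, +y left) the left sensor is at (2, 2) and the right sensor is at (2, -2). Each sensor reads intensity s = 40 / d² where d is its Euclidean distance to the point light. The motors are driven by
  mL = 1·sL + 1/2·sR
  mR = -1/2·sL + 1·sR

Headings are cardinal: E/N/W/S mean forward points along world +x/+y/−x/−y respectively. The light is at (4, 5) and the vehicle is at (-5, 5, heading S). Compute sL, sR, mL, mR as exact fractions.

40/53 8/25 1212/1325 -76/1325

left sensor world pos  = (-3, 3); dL² = 53
right sensor world pos = (-7, 3); dR² = 125
sL = 40/53 = 40/53
sR = 40/125 = 8/25
mL = 1·sL + 1/2·sR = 1212/1325
mR = -1/2·sL + 1·sR = -76/1325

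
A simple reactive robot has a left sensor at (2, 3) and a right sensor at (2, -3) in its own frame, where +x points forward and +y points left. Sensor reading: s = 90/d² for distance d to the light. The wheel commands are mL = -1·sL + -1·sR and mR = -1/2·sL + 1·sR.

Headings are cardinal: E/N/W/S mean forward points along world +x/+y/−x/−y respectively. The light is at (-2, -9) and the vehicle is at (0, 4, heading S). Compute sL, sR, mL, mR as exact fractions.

45/73 45/61 -6030/4453 3825/8906

left sensor world pos  = (3, 2); dL² = 146
right sensor world pos = (-3, 2); dR² = 122
sL = 90/146 = 45/73
sR = 90/122 = 45/61
mL = -1·sL + -1·sR = -6030/4453
mR = -1/2·sL + 1·sR = 3825/8906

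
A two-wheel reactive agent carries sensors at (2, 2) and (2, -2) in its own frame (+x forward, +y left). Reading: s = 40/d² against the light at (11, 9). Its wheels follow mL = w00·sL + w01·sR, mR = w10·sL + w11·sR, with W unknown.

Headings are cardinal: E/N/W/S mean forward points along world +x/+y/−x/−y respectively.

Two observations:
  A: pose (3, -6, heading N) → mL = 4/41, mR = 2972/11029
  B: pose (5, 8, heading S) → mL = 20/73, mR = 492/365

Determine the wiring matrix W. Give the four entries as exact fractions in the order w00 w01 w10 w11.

obs A: pose=(3,-6,N) → sL=40/269, sR=8/41, mL=4/41, mR=2972/11029
obs B: pose=(5,8,S) → sL=8/5, sR=40/73, mL=20/73, mR=492/365
sensor matrix S = [[40/269, 8/41], [8/5, 40/73]]; det S = -928768/4025585
solve [mL_A; mL_B] = S·[w00; w01] and [mR_A; mR_B] = S·[w10; w11]:
  w00 = 0, w01 = 1/2, w10 = 1/2, w11 = 1

0 1/2 1/2 1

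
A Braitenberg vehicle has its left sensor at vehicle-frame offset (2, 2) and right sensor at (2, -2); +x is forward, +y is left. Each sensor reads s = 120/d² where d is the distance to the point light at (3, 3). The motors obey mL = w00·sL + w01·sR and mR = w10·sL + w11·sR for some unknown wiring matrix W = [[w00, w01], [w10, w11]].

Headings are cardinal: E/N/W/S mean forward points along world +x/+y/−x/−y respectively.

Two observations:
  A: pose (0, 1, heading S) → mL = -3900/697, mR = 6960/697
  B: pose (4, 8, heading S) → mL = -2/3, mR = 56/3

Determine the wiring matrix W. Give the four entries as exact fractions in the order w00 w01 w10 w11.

-1 1/2 1 1

obs A: pose=(0,1,S) → sL=120/17, sR=120/41, mL=-3900/697, mR=6960/697
obs B: pose=(4,8,S) → sL=20/3, sR=12, mL=-2/3, mR=56/3
sensor matrix S = [[120/17, 120/41], [20/3, 12]]; det S = 45440/697
solve [mL_A; mL_B] = S·[w00; w01] and [mR_A; mR_B] = S·[w10; w11]:
  w00 = -1, w01 = 1/2, w10 = 1, w11 = 1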